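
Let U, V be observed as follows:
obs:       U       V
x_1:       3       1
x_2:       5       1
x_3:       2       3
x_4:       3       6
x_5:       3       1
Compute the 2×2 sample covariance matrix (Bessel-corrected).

Step 1 — column means:
  mean(U) = (3 + 5 + 2 + 3 + 3) / 5 = 16/5 = 3.2
  mean(V) = (1 + 1 + 3 + 6 + 1) / 5 = 12/5 = 2.4

Step 2 — sample covariance S[i,j] = (1/(n-1)) · Σ_k (x_{k,i} - mean_i) · (x_{k,j} - mean_j), with n-1 = 4.
  S[U,U] = ((-0.2)·(-0.2) + (1.8)·(1.8) + (-1.2)·(-1.2) + (-0.2)·(-0.2) + (-0.2)·(-0.2)) / 4 = 4.8/4 = 1.2
  S[U,V] = ((-0.2)·(-1.4) + (1.8)·(-1.4) + (-1.2)·(0.6) + (-0.2)·(3.6) + (-0.2)·(-1.4)) / 4 = -3.4/4 = -0.85
  S[V,V] = ((-1.4)·(-1.4) + (-1.4)·(-1.4) + (0.6)·(0.6) + (3.6)·(3.6) + (-1.4)·(-1.4)) / 4 = 19.2/4 = 4.8

S is symmetric (S[j,i] = S[i,j]). Assembling:

S = [[1.2, -0.85],
 [-0.85, 4.8]]


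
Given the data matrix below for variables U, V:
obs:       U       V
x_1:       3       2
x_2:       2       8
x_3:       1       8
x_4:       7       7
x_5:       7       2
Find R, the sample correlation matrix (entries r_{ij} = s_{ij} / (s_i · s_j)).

Step 1 — column means:
  mean(U) = (3 + 2 + 1 + 7 + 7) / 5 = 20/5 = 4
  mean(V) = (2 + 8 + 8 + 7 + 2) / 5 = 27/5 = 5.4

Step 2 — sample variances and covariances s[i,j] = (1/(n-1)) · Σ_k (x_{k,i} - mean_i) · (x_{k,j} - mean_j), with n-1 = 4:
  s[U,U] = ((-1)·(-1) + (-2)·(-2) + (-3)·(-3) + (3)·(3) + (3)·(3)) / 4 = 32/4 = 8
  s[U,V] = ((-1)·(-3.4) + (-2)·(2.6) + (-3)·(2.6) + (3)·(1.6) + (3)·(-3.4)) / 4 = -15/4 = -3.75
  s[V,V] = ((-3.4)·(-3.4) + (2.6)·(2.6) + (2.6)·(2.6) + (1.6)·(1.6) + (-3.4)·(-3.4)) / 4 = 39.2/4 = 9.8
  Sample standard deviations s_i = √(s[i,i]):
  s(U) = √(8) = 2.8284
  s(V) = √(9.8) = 3.1305

Step 3 — r_{ij} = s_{ij} / (s_i · s_j):
  r[U,U] = 1 (diagonal).
  r[U,V] = -3.75 / (2.8284 · 3.1305) = -3.75 / 8.8544 = -0.4235
  r[V,V] = 1 (diagonal).

R is symmetric with unit diagonal. Assembling:

R = [[1, -0.4235],
 [-0.4235, 1]]


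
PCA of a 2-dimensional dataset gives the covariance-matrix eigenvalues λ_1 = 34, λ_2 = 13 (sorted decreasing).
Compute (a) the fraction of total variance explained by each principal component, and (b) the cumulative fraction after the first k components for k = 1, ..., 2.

Step 1 — total variance = trace(Sigma) = Σ λ_i = 34 + 13 = 47.

Step 2 — fraction explained by component i = λ_i / Σ λ:
  PC1: 34/47 = 0.7234
  PC2: 13/47 = 0.2766

Step 3 — cumulative fraction after k components = (λ_1 + ... + λ_k) / Σ λ:
  k = 1: 34/47 = 0.7234
  k = 2: (34 + 13)/47 = 47/47 = 1

Summary (fraction, with percent):

explained: PC1 0.7234 (72.34%), PC2 0.2766 (27.66%);  cumulative: 0.7234, 1


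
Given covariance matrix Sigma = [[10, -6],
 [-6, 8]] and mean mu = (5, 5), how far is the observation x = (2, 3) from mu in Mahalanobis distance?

Step 1 — centre the observation: (x - mu) = (-3, -2).

Step 2 — invert Sigma. det(Sigma) = 10·8 - (-6)² = 44.
  Sigma^{-1} = (1/det) · [[d, -b], [-b, a]] = [[0.1818, 0.1364],
 [0.1364, 0.2273]].

Step 3 — form the quadratic (x - mu)^T · Sigma^{-1} · (x - mu):
  Sigma^{-1} · (x - mu) = (-0.8182, -0.8636).
  (x - mu)^T · [Sigma^{-1} · (x - mu)] = (-3)·(-0.8182) + (-2)·(-0.8636) = 4.1818.

Step 4 — take square root: d = √(4.1818) ≈ 2.0449.

d(x, mu) = √(4.1818) ≈ 2.0449


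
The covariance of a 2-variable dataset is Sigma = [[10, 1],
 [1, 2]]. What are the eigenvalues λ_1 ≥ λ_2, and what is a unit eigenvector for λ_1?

Step 1 — characteristic polynomial of 2×2 Sigma:
  det(Sigma - λI) = λ² - trace · λ + det = 0.
  trace = 10 + 2 = 12, det = 10·2 - (1)² = 19.
Step 2 — discriminant:
  Δ = trace² - 4·det = 144 - 76 = 68.
Step 3 — eigenvalues:
  λ = (trace ± √Δ)/2 = (12 ± 8.2462)/2,
  λ_1 = 10.1231,  λ_2 = 1.8769.

Step 4 — unit eigenvector for λ_1: solve (Sigma - λ_1 I)v = 0. First row:
  (10 - 10.1231)·v_x + (1)·v_y = 0, i.e. (-0.1231)·v_x + (1)·v_y = 0,
  so v ∝ (b, λ_1 - a) = (1, 0.1231) = u.
  ||u|| = √((1)² + (0.1231)²) = √(1.0152) ≈ 1.0075,
  v_1 = u/||u|| ≈ (0.9925, 0.1222) (||v_1|| = 1).

λ_1 = 10.1231,  λ_2 = 1.8769;  v_1 ≈ (0.9925, 0.1222)


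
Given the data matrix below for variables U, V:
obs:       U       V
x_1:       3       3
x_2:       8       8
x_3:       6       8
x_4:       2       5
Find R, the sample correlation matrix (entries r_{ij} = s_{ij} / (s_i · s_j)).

Step 1 — column means:
  mean(U) = (3 + 8 + 6 + 2) / 4 = 19/4 = 4.75
  mean(V) = (3 + 8 + 8 + 5) / 4 = 24/4 = 6

Step 2 — sample variances and covariances s[i,j] = (1/(n-1)) · Σ_k (x_{k,i} - mean_i) · (x_{k,j} - mean_j), with n-1 = 3:
  s[U,U] = ((-1.75)·(-1.75) + (3.25)·(3.25) + (1.25)·(1.25) + (-2.75)·(-2.75)) / 3 = 22.75/3 = 7.5833
  s[U,V] = ((-1.75)·(-3) + (3.25)·(2) + (1.25)·(2) + (-2.75)·(-1)) / 3 = 17/3 = 5.6667
  s[V,V] = ((-3)·(-3) + (2)·(2) + (2)·(2) + (-1)·(-1)) / 3 = 18/3 = 6
  Sample standard deviations s_i = √(s[i,i]):
  s(U) = √(7.5833) = 2.7538
  s(V) = √(6) = 2.4495

Step 3 — r_{ij} = s_{ij} / (s_i · s_j):
  r[U,U] = 1 (diagonal).
  r[U,V] = 5.6667 / (2.7538 · 2.4495) = 5.6667 / 6.7454 = 0.8401
  r[V,V] = 1 (diagonal).

R is symmetric with unit diagonal. Assembling:

R = [[1, 0.8401],
 [0.8401, 1]]


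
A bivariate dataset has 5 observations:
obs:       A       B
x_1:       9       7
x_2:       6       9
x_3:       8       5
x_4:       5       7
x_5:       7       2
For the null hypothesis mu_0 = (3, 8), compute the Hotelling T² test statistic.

Step 1 — sample mean vector:
  mean(A) = (9 + 6 + 8 + 5 + 7) / 5 = 35/5 = 7
  mean(B) = (7 + 9 + 5 + 7 + 2) / 5 = 30/5 = 6
  x̄ = (7, 6),  deviation x̄ - mu_0 = (7, 6) - (3, 8) = (4, -2).

Step 2 — sample covariance matrix, S[i,j] = (1/(n-1)) · Σ_k (x_{k,i} - mean_i) · (x_{k,j} - mean_j), divisor n-1 = 4:
  S[A,A] = ((2)·(2) + (-1)·(-1) + (1)·(1) + (-2)·(-2) + (0)·(0)) / 4 = 10/4 = 2.5
  S[A,B] = ((2)·(1) + (-1)·(3) + (1)·(-1) + (-2)·(1) + (0)·(-4)) / 4 = -4/4 = -1
  S[B,B] = ((1)·(1) + (3)·(3) + (-1)·(-1) + (1)·(1) + (-4)·(-4)) / 4 = 28/4 = 7
  S = [[2.5, -1],
 [-1, 7]].

Step 3 — invert S. det(S) = 2.5·7 - (-1)² = 16.5.
  S^{-1} = (1/det) · [[d, -b], [-b, a]] = [[0.4242, 0.0606],
 [0.0606, 0.1515]].

Step 4 — quadratic form (x̄ - mu_0)^T · S^{-1} · (x̄ - mu_0):
  S^{-1} · (x̄ - mu_0) = (1.5758, -0.0606),
  (x̄ - mu_0)^T · [...] = (4)·(1.5758) + (-2)·(-0.0606) = 6.4242.

Step 5 — scale by n: T² = 5 · 6.4242 = 32.1212.

T² ≈ 32.1212


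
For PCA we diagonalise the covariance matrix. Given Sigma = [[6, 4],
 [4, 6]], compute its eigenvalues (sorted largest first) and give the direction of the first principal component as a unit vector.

Step 1 — characteristic polynomial of 2×2 Sigma:
  det(Sigma - λI) = λ² - trace · λ + det = 0.
  trace = 6 + 6 = 12, det = 6·6 - (4)² = 20.
Step 2 — discriminant:
  Δ = trace² - 4·det = 144 - 80 = 64.
Step 3 — eigenvalues:
  λ = (trace ± √Δ)/2 = (12 ± 8)/2,
  λ_1 = 10,  λ_2 = 2.

Step 4 — unit eigenvector for λ_1: solve (Sigma - λ_1 I)v = 0. First row:
  (6 - 10)·v_x + (4)·v_y = 0, i.e. (-4)·v_x + (4)·v_y = 0,
  so v ∝ (b, λ_1 - a) = (4, 4) = u.
  ||u|| = √((4)² + (4)²) = √(32) ≈ 5.6569,
  v_1 = u/||u|| ≈ (0.7071, 0.7071) (||v_1|| = 1).

λ_1 = 10,  λ_2 = 2;  v_1 ≈ (0.7071, 0.7071)


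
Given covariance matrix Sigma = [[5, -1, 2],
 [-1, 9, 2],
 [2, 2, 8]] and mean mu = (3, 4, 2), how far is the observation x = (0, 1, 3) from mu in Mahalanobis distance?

Step 1 — centre the observation: (x - mu) = (-3, -3, 1).

Step 2 — invert Sigma (cofactor / det for 3×3, or solve directly):
  Sigma^{-1} = [[0.2361, 0.0417, -0.0694],
 [0.0417, 0.125, -0.0417],
 [-0.0694, -0.0417, 0.1528]].

Step 3 — form the quadratic (x - mu)^T · Sigma^{-1} · (x - mu):
  Sigma^{-1} · (x - mu) = (-0.9028, -0.5417, 0.4861).
  (x - mu)^T · [Sigma^{-1} · (x - mu)] = (-3)·(-0.9028) + (-3)·(-0.5417) + (1)·(0.4861) = 4.8194.

Step 4 — take square root: d = √(4.8194) ≈ 2.1953.

d(x, mu) = √(4.8194) ≈ 2.1953


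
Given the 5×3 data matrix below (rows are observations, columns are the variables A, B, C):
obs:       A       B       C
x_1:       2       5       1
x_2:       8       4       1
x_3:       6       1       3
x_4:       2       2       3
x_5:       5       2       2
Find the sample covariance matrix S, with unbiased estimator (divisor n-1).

Step 1 — column means:
  mean(A) = (2 + 8 + 6 + 2 + 5) / 5 = 23/5 = 4.6
  mean(B) = (5 + 4 + 1 + 2 + 2) / 5 = 14/5 = 2.8
  mean(C) = (1 + 1 + 3 + 3 + 2) / 5 = 10/5 = 2

Step 2 — sample covariance S[i,j] = (1/(n-1)) · Σ_k (x_{k,i} - mean_i) · (x_{k,j} - mean_j), with n-1 = 4.
  S[A,A] = ((-2.6)·(-2.6) + (3.4)·(3.4) + (1.4)·(1.4) + (-2.6)·(-2.6) + (0.4)·(0.4)) / 4 = 27.2/4 = 6.8
  S[A,B] = ((-2.6)·(2.2) + (3.4)·(1.2) + (1.4)·(-1.8) + (-2.6)·(-0.8) + (0.4)·(-0.8)) / 4 = -2.4/4 = -0.6
  S[A,C] = ((-2.6)·(-1) + (3.4)·(-1) + (1.4)·(1) + (-2.6)·(1) + (0.4)·(0)) / 4 = -2/4 = -0.5
  S[B,B] = ((2.2)·(2.2) + (1.2)·(1.2) + (-1.8)·(-1.8) + (-0.8)·(-0.8) + (-0.8)·(-0.8)) / 4 = 10.8/4 = 2.7
  S[B,C] = ((2.2)·(-1) + (1.2)·(-1) + (-1.8)·(1) + (-0.8)·(1) + (-0.8)·(0)) / 4 = -6/4 = -1.5
  S[C,C] = ((-1)·(-1) + (-1)·(-1) + (1)·(1) + (1)·(1) + (0)·(0)) / 4 = 4/4 = 1

S is symmetric (S[j,i] = S[i,j]). Assembling:

S = [[6.8, -0.6, -0.5],
 [-0.6, 2.7, -1.5],
 [-0.5, -1.5, 1]]


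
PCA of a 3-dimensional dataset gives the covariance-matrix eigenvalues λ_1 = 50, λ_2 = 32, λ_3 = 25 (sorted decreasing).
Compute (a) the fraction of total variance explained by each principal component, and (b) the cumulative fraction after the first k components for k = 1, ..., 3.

Step 1 — total variance = trace(Sigma) = Σ λ_i = 50 + 32 + 25 = 107.

Step 2 — fraction explained by component i = λ_i / Σ λ:
  PC1: 50/107 = 0.4673
  PC2: 32/107 = 0.2991
  PC3: 25/107 = 0.2336

Step 3 — cumulative fraction after k components = (λ_1 + ... + λ_k) / Σ λ:
  k = 1: 50/107 = 0.4673
  k = 2: (50 + 32)/107 = 82/107 = 0.7664
  k = 3: (50 + 32 + 25)/107 = 107/107 = 1

Summary (fraction, with percent):

explained: PC1 0.4673 (46.73%), PC2 0.2991 (29.91%), PC3 0.2336 (23.36%);  cumulative: 0.4673, 0.7664, 1


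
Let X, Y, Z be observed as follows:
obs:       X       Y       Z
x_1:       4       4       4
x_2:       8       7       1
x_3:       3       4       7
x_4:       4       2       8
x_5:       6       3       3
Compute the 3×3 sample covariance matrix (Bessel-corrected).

Step 1 — column means:
  mean(X) = (4 + 8 + 3 + 4 + 6) / 5 = 25/5 = 5
  mean(Y) = (4 + 7 + 4 + 2 + 3) / 5 = 20/5 = 4
  mean(Z) = (4 + 1 + 7 + 8 + 3) / 5 = 23/5 = 4.6

Step 2 — sample covariance S[i,j] = (1/(n-1)) · Σ_k (x_{k,i} - mean_i) · (x_{k,j} - mean_j), with n-1 = 4.
  S[X,X] = ((-1)·(-1) + (3)·(3) + (-2)·(-2) + (-1)·(-1) + (1)·(1)) / 4 = 16/4 = 4
  S[X,Y] = ((-1)·(0) + (3)·(3) + (-2)·(0) + (-1)·(-2) + (1)·(-1)) / 4 = 10/4 = 2.5
  S[X,Z] = ((-1)·(-0.6) + (3)·(-3.6) + (-2)·(2.4) + (-1)·(3.4) + (1)·(-1.6)) / 4 = -20/4 = -5
  S[Y,Y] = ((0)·(0) + (3)·(3) + (0)·(0) + (-2)·(-2) + (-1)·(-1)) / 4 = 14/4 = 3.5
  S[Y,Z] = ((0)·(-0.6) + (3)·(-3.6) + (0)·(2.4) + (-2)·(3.4) + (-1)·(-1.6)) / 4 = -16/4 = -4
  S[Z,Z] = ((-0.6)·(-0.6) + (-3.6)·(-3.6) + (2.4)·(2.4) + (3.4)·(3.4) + (-1.6)·(-1.6)) / 4 = 33.2/4 = 8.3

S is symmetric (S[j,i] = S[i,j]). Assembling:

S = [[4, 2.5, -5],
 [2.5, 3.5, -4],
 [-5, -4, 8.3]]


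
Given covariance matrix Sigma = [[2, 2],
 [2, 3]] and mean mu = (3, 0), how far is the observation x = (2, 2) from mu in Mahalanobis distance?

Step 1 — centre the observation: (x - mu) = (-1, 2).

Step 2 — invert Sigma. det(Sigma) = 2·3 - (2)² = 2.
  Sigma^{-1} = (1/det) · [[d, -b], [-b, a]] = [[1.5, -1],
 [-1, 1]].

Step 3 — form the quadratic (x - mu)^T · Sigma^{-1} · (x - mu):
  Sigma^{-1} · (x - mu) = (-3.5, 3).
  (x - mu)^T · [Sigma^{-1} · (x - mu)] = (-1)·(-3.5) + (2)·(3) = 9.5.

Step 4 — take square root: d = √(9.5) ≈ 3.0822.

d(x, mu) = √(9.5) ≈ 3.0822


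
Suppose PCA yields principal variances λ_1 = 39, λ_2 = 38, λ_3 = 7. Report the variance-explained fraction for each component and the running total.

Step 1 — total variance = trace(Sigma) = Σ λ_i = 39 + 38 + 7 = 84.

Step 2 — fraction explained by component i = λ_i / Σ λ:
  PC1: 39/84 = 0.4643
  PC2: 38/84 = 0.4524
  PC3: 7/84 = 0.0833

Step 3 — cumulative fraction after k components = (λ_1 + ... + λ_k) / Σ λ:
  k = 1: 39/84 = 0.4643
  k = 2: (39 + 38)/84 = 77/84 = 0.9167
  k = 3: (39 + 38 + 7)/84 = 84/84 = 1

Summary (fraction, with percent):

explained: PC1 0.4643 (46.43%), PC2 0.4524 (45.24%), PC3 0.0833 (8.33%);  cumulative: 0.4643, 0.9167, 1


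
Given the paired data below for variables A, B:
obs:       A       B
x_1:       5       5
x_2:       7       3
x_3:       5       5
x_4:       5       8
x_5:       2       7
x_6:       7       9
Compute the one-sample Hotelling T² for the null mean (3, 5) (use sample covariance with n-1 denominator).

Step 1 — sample mean vector:
  mean(A) = (5 + 7 + 5 + 5 + 2 + 7) / 6 = 31/6 = 5.1667
  mean(B) = (5 + 3 + 5 + 8 + 7 + 9) / 6 = 37/6 = 6.1667
  x̄ = (5.1667, 6.1667),  deviation x̄ - mu_0 = (5.1667, 6.1667) - (3, 5) = (2.1667, 1.1667).

Step 2 — sample covariance matrix, S[i,j] = (1/(n-1)) · Σ_k (x_{k,i} - mean_i) · (x_{k,j} - mean_j), divisor n-1 = 5:
  S[A,A] = ((-0.1667)·(-0.1667) + (1.8333)·(1.8333) + (-0.1667)·(-0.1667) + (-0.1667)·(-0.1667) + (-3.1667)·(-3.1667) + (1.8333)·(1.8333)) / 5 = 16.8333/5 = 3.3667
  S[A,B] = ((-0.1667)·(-1.1667) + (1.8333)·(-3.1667) + (-0.1667)·(-1.1667) + (-0.1667)·(1.8333) + (-3.1667)·(0.8333) + (1.8333)·(2.8333)) / 5 = -3.1667/5 = -0.6333
  S[B,B] = ((-1.1667)·(-1.1667) + (-3.1667)·(-3.1667) + (-1.1667)·(-1.1667) + (1.8333)·(1.8333) + (0.8333)·(0.8333) + (2.8333)·(2.8333)) / 5 = 24.8333/5 = 4.9667
  S = [[3.3667, -0.6333],
 [-0.6333, 4.9667]].

Step 3 — invert S. det(S) = 3.3667·4.9667 - (-0.6333)² = 16.32.
  S^{-1} = (1/det) · [[d, -b], [-b, a]] = [[0.3043, 0.0388],
 [0.0388, 0.2063]].

Step 4 — quadratic form (x̄ - mu_0)^T · S^{-1} · (x̄ - mu_0):
  S^{-1} · (x̄ - mu_0) = (0.7047, 0.3248),
  (x̄ - mu_0)^T · [...] = (2.1667)·(0.7047) + (1.1667)·(0.3248) = 1.9056.

Step 5 — scale by n: T² = 6 · 1.9056 = 11.4338.

T² ≈ 11.4338


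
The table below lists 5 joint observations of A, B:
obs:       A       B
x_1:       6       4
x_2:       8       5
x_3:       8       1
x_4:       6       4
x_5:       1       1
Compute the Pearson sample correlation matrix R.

Step 1 — column means:
  mean(A) = (6 + 8 + 8 + 6 + 1) / 5 = 29/5 = 5.8
  mean(B) = (4 + 5 + 1 + 4 + 1) / 5 = 15/5 = 3

Step 2 — sample variances and covariances s[i,j] = (1/(n-1)) · Σ_k (x_{k,i} - mean_i) · (x_{k,j} - mean_j), with n-1 = 4:
  s[A,A] = ((0.2)·(0.2) + (2.2)·(2.2) + (2.2)·(2.2) + (0.2)·(0.2) + (-4.8)·(-4.8)) / 4 = 32.8/4 = 8.2
  s[A,B] = ((0.2)·(1) + (2.2)·(2) + (2.2)·(-2) + (0.2)·(1) + (-4.8)·(-2)) / 4 = 10/4 = 2.5
  s[B,B] = ((1)·(1) + (2)·(2) + (-2)·(-2) + (1)·(1) + (-2)·(-2)) / 4 = 14/4 = 3.5
  Sample standard deviations s_i = √(s[i,i]):
  s(A) = √(8.2) = 2.8636
  s(B) = √(3.5) = 1.8708

Step 3 — r_{ij} = s_{ij} / (s_i · s_j):
  r[A,A] = 1 (diagonal).
  r[A,B] = 2.5 / (2.8636 · 1.8708) = 2.5 / 5.3572 = 0.4667
  r[B,B] = 1 (diagonal).

R is symmetric with unit diagonal. Assembling:

R = [[1, 0.4667],
 [0.4667, 1]]


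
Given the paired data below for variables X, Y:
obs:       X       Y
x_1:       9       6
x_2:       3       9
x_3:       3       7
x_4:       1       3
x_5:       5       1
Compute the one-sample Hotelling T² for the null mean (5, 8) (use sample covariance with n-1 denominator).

Step 1 — sample mean vector:
  mean(X) = (9 + 3 + 3 + 1 + 5) / 5 = 21/5 = 4.2
  mean(Y) = (6 + 9 + 7 + 3 + 1) / 5 = 26/5 = 5.2
  x̄ = (4.2, 5.2),  deviation x̄ - mu_0 = (4.2, 5.2) - (5, 8) = (-0.8, -2.8).

Step 2 — sample covariance matrix, S[i,j] = (1/(n-1)) · Σ_k (x_{k,i} - mean_i) · (x_{k,j} - mean_j), divisor n-1 = 4:
  S[X,X] = ((4.8)·(4.8) + (-1.2)·(-1.2) + (-1.2)·(-1.2) + (-3.2)·(-3.2) + (0.8)·(0.8)) / 4 = 36.8/4 = 9.2
  S[X,Y] = ((4.8)·(0.8) + (-1.2)·(3.8) + (-1.2)·(1.8) + (-3.2)·(-2.2) + (0.8)·(-4.2)) / 4 = 0.8/4 = 0.2
  S[Y,Y] = ((0.8)·(0.8) + (3.8)·(3.8) + (1.8)·(1.8) + (-2.2)·(-2.2) + (-4.2)·(-4.2)) / 4 = 40.8/4 = 10.2
  S = [[9.2, 0.2],
 [0.2, 10.2]].

Step 3 — invert S. det(S) = 9.2·10.2 - (0.2)² = 93.8.
  S^{-1} = (1/det) · [[d, -b], [-b, a]] = [[0.1087, -0.0021],
 [-0.0021, 0.0981]].

Step 4 — quadratic form (x̄ - mu_0)^T · S^{-1} · (x̄ - mu_0):
  S^{-1} · (x̄ - mu_0) = (-0.081, -0.2729),
  (x̄ - mu_0)^T · [...] = (-0.8)·(-0.081) + (-2.8)·(-0.2729) = 0.829.

Step 5 — scale by n: T² = 5 · 0.829 = 4.145.

T² ≈ 4.145


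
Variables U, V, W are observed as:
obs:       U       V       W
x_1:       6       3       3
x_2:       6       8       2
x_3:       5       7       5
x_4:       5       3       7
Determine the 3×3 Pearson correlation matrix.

Step 1 — column means:
  mean(U) = (6 + 6 + 5 + 5) / 4 = 22/4 = 5.5
  mean(V) = (3 + 8 + 7 + 3) / 4 = 21/4 = 5.25
  mean(W) = (3 + 2 + 5 + 7) / 4 = 17/4 = 4.25

Step 2 — sample variances and covariances s[i,j] = (1/(n-1)) · Σ_k (x_{k,i} - mean_i) · (x_{k,j} - mean_j), with n-1 = 3:
  s[U,U] = ((0.5)·(0.5) + (0.5)·(0.5) + (-0.5)·(-0.5) + (-0.5)·(-0.5)) / 3 = 1/3 = 0.3333
  s[U,V] = ((0.5)·(-2.25) + (0.5)·(2.75) + (-0.5)·(1.75) + (-0.5)·(-2.25)) / 3 = 0.5/3 = 0.1667
  s[U,W] = ((0.5)·(-1.25) + (0.5)·(-2.25) + (-0.5)·(0.75) + (-0.5)·(2.75)) / 3 = -3.5/3 = -1.1667
  s[V,V] = ((-2.25)·(-2.25) + (2.75)·(2.75) + (1.75)·(1.75) + (-2.25)·(-2.25)) / 3 = 20.75/3 = 6.9167
  s[V,W] = ((-2.25)·(-1.25) + (2.75)·(-2.25) + (1.75)·(0.75) + (-2.25)·(2.75)) / 3 = -8.25/3 = -2.75
  s[W,W] = ((-1.25)·(-1.25) + (-2.25)·(-2.25) + (0.75)·(0.75) + (2.75)·(2.75)) / 3 = 14.75/3 = 4.9167
  Sample standard deviations s_i = √(s[i,i]):
  s(U) = √(0.3333) = 0.5774
  s(V) = √(6.9167) = 2.63
  s(W) = √(4.9167) = 2.2174

Step 3 — r_{ij} = s_{ij} / (s_i · s_j):
  r[U,U] = 1 (diagonal).
  r[U,V] = 0.1667 / (0.5774 · 2.63) = 0.1667 / 1.5184 = 0.1098
  r[U,W] = -1.1667 / (0.5774 · 2.2174) = -1.1667 / 1.2802 = -0.9113
  r[V,V] = 1 (diagonal).
  r[V,W] = -2.75 / (2.63 · 2.2174) = -2.75 / 5.8315 = -0.4716
  r[W,W] = 1 (diagonal).

R is symmetric with unit diagonal. Assembling:

R = [[1, 0.1098, -0.9113],
 [0.1098, 1, -0.4716],
 [-0.9113, -0.4716, 1]]


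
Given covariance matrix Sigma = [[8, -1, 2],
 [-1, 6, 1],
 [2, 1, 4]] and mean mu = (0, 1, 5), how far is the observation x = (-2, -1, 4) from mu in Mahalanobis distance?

Step 1 — centre the observation: (x - mu) = (-2, -2, -1).

Step 2 — invert Sigma (cofactor / det for 3×3, or solve directly):
  Sigma^{-1} = [[0.1513, 0.0395, -0.0855],
 [0.0395, 0.1842, -0.0658],
 [-0.0855, -0.0658, 0.3092]].

Step 3 — form the quadratic (x - mu)^T · Sigma^{-1} · (x - mu):
  Sigma^{-1} · (x - mu) = (-0.2961, -0.3816, -0.0066).
  (x - mu)^T · [Sigma^{-1} · (x - mu)] = (-2)·(-0.2961) + (-2)·(-0.3816) + (-1)·(-0.0066) = 1.3618.

Step 4 — take square root: d = √(1.3618) ≈ 1.167.

d(x, mu) = √(1.3618) ≈ 1.167


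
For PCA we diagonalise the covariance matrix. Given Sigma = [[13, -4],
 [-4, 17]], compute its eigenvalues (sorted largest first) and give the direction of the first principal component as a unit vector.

Step 1 — characteristic polynomial of 2×2 Sigma:
  det(Sigma - λI) = λ² - trace · λ + det = 0.
  trace = 13 + 17 = 30, det = 13·17 - (-4)² = 205.
Step 2 — discriminant:
  Δ = trace² - 4·det = 900 - 820 = 80.
Step 3 — eigenvalues:
  λ = (trace ± √Δ)/2 = (30 ± 8.9443)/2,
  λ_1 = 19.4721,  λ_2 = 10.5279.

Step 4 — unit eigenvector for λ_1: solve (Sigma - λ_1 I)v = 0. First row:
  (13 - 19.4721)·v_x + (-4)·v_y = 0, i.e. (-6.4721)·v_x + (-4)·v_y = 0,
  so v ∝ (b, λ_1 - a) = (-4, 6.4721); multiply by -1 so the first entry is positive: u = (4, -6.4721).
  ||u|| = √((4)² + (-6.4721)²) = √(57.8885) ≈ 7.6085,
  v_1 = u/||u|| ≈ (0.5257, -0.8507) (||v_1|| = 1).

λ_1 = 19.4721,  λ_2 = 10.5279;  v_1 ≈ (0.5257, -0.8507)


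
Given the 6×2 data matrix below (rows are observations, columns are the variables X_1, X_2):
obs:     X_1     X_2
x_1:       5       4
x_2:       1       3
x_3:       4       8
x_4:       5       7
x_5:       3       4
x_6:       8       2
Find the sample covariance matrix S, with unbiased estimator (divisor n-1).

Step 1 — column means:
  mean(X_1) = (5 + 1 + 4 + 5 + 3 + 8) / 6 = 26/6 = 4.3333
  mean(X_2) = (4 + 3 + 8 + 7 + 4 + 2) / 6 = 28/6 = 4.6667

Step 2 — sample covariance S[i,j] = (1/(n-1)) · Σ_k (x_{k,i} - mean_i) · (x_{k,j} - mean_j), with n-1 = 5.
  S[X_1,X_1] = ((0.6667)·(0.6667) + (-3.3333)·(-3.3333) + (-0.3333)·(-0.3333) + (0.6667)·(0.6667) + (-1.3333)·(-1.3333) + (3.6667)·(3.6667)) / 5 = 27.3333/5 = 5.4667
  S[X_1,X_2] = ((0.6667)·(-0.6667) + (-3.3333)·(-1.6667) + (-0.3333)·(3.3333) + (0.6667)·(2.3333) + (-1.3333)·(-0.6667) + (3.6667)·(-2.6667)) / 5 = -3.3333/5 = -0.6667
  S[X_2,X_2] = ((-0.6667)·(-0.6667) + (-1.6667)·(-1.6667) + (3.3333)·(3.3333) + (2.3333)·(2.3333) + (-0.6667)·(-0.6667) + (-2.6667)·(-2.6667)) / 5 = 27.3333/5 = 5.4667

S is symmetric (S[j,i] = S[i,j]). Assembling:

S = [[5.4667, -0.6667],
 [-0.6667, 5.4667]]


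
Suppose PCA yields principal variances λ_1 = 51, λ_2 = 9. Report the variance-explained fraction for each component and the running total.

Step 1 — total variance = trace(Sigma) = Σ λ_i = 51 + 9 = 60.

Step 2 — fraction explained by component i = λ_i / Σ λ:
  PC1: 51/60 = 0.85
  PC2: 9/60 = 0.15

Step 3 — cumulative fraction after k components = (λ_1 + ... + λ_k) / Σ λ:
  k = 1: 51/60 = 0.85
  k = 2: (51 + 9)/60 = 60/60 = 1

Summary (fraction, with percent):

explained: PC1 0.85 (85%), PC2 0.15 (15%);  cumulative: 0.85, 1


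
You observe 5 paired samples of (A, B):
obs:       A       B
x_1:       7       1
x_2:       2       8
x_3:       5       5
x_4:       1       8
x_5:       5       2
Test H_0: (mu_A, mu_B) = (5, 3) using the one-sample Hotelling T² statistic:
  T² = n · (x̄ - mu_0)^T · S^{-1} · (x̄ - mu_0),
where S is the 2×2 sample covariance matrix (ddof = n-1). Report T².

Step 1 — sample mean vector:
  mean(A) = (7 + 2 + 5 + 1 + 5) / 5 = 20/5 = 4
  mean(B) = (1 + 8 + 5 + 8 + 2) / 5 = 24/5 = 4.8
  x̄ = (4, 4.8),  deviation x̄ - mu_0 = (4, 4.8) - (5, 3) = (-1, 1.8).

Step 2 — sample covariance matrix, S[i,j] = (1/(n-1)) · Σ_k (x_{k,i} - mean_i) · (x_{k,j} - mean_j), divisor n-1 = 4:
  S[A,A] = ((3)·(3) + (-2)·(-2) + (1)·(1) + (-3)·(-3) + (1)·(1)) / 4 = 24/4 = 6
  S[A,B] = ((3)·(-3.8) + (-2)·(3.2) + (1)·(0.2) + (-3)·(3.2) + (1)·(-2.8)) / 4 = -30/4 = -7.5
  S[B,B] = ((-3.8)·(-3.8) + (3.2)·(3.2) + (0.2)·(0.2) + (3.2)·(3.2) + (-2.8)·(-2.8)) / 4 = 42.8/4 = 10.7
  S = [[6, -7.5],
 [-7.5, 10.7]].

Step 3 — invert S. det(S) = 6·10.7 - (-7.5)² = 7.95.
  S^{-1} = (1/det) · [[d, -b], [-b, a]] = [[1.3459, 0.9434],
 [0.9434, 0.7547]].

Step 4 — quadratic form (x̄ - mu_0)^T · S^{-1} · (x̄ - mu_0):
  S^{-1} · (x̄ - mu_0) = (0.3522, 0.4151),
  (x̄ - mu_0)^T · [...] = (-1)·(0.3522) + (1.8)·(0.4151) = 0.395.

Step 5 — scale by n: T² = 5 · 0.395 = 1.9748.

T² ≈ 1.9748


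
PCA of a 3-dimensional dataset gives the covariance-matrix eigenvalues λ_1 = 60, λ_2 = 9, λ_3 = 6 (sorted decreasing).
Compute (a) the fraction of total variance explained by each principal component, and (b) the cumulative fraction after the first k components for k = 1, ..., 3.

Step 1 — total variance = trace(Sigma) = Σ λ_i = 60 + 9 + 6 = 75.

Step 2 — fraction explained by component i = λ_i / Σ λ:
  PC1: 60/75 = 0.8
  PC2: 9/75 = 0.12
  PC3: 6/75 = 0.08

Step 3 — cumulative fraction after k components = (λ_1 + ... + λ_k) / Σ λ:
  k = 1: 60/75 = 0.8
  k = 2: (60 + 9)/75 = 69/75 = 0.92
  k = 3: (60 + 9 + 6)/75 = 75/75 = 1

Summary (fraction, with percent):

explained: PC1 0.8 (80%), PC2 0.12 (12%), PC3 0.08 (8%);  cumulative: 0.8, 0.92, 1


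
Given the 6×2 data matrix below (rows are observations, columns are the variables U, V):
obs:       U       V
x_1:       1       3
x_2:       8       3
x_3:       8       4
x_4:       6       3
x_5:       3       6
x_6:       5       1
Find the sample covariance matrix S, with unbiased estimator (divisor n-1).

Step 1 — column means:
  mean(U) = (1 + 8 + 8 + 6 + 3 + 5) / 6 = 31/6 = 5.1667
  mean(V) = (3 + 3 + 4 + 3 + 6 + 1) / 6 = 20/6 = 3.3333

Step 2 — sample covariance S[i,j] = (1/(n-1)) · Σ_k (x_{k,i} - mean_i) · (x_{k,j} - mean_j), with n-1 = 5.
  S[U,U] = ((-4.1667)·(-4.1667) + (2.8333)·(2.8333) + (2.8333)·(2.8333) + (0.8333)·(0.8333) + (-2.1667)·(-2.1667) + (-0.1667)·(-0.1667)) / 5 = 38.8333/5 = 7.7667
  S[U,V] = ((-4.1667)·(-0.3333) + (2.8333)·(-0.3333) + (2.8333)·(0.6667) + (0.8333)·(-0.3333) + (-2.1667)·(2.6667) + (-0.1667)·(-2.3333)) / 5 = -3.3333/5 = -0.6667
  S[V,V] = ((-0.3333)·(-0.3333) + (-0.3333)·(-0.3333) + (0.6667)·(0.6667) + (-0.3333)·(-0.3333) + (2.6667)·(2.6667) + (-2.3333)·(-2.3333)) / 5 = 13.3333/5 = 2.6667

S is symmetric (S[j,i] = S[i,j]). Assembling:

S = [[7.7667, -0.6667],
 [-0.6667, 2.6667]]


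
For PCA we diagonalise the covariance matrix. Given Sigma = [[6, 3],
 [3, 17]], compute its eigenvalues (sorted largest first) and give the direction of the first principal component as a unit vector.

Step 1 — characteristic polynomial of 2×2 Sigma:
  det(Sigma - λI) = λ² - trace · λ + det = 0.
  trace = 6 + 17 = 23, det = 6·17 - (3)² = 93.
Step 2 — discriminant:
  Δ = trace² - 4·det = 529 - 372 = 157.
Step 3 — eigenvalues:
  λ = (trace ± √Δ)/2 = (23 ± 12.53)/2,
  λ_1 = 17.765,  λ_2 = 5.235.

Step 4 — unit eigenvector for λ_1: solve (Sigma - λ_1 I)v = 0. First row:
  (6 - 17.765)·v_x + (3)·v_y = 0, i.e. (-11.765)·v_x + (3)·v_y = 0,
  so v ∝ (b, λ_1 - a) = (3, 11.765) = u.
  ||u|| = √((3)² + (11.765)²) = √(147.4148) ≈ 12.1414,
  v_1 = u/||u|| ≈ (0.2471, 0.969) (||v_1|| = 1).

λ_1 = 17.765,  λ_2 = 5.235;  v_1 ≈ (0.2471, 0.969)


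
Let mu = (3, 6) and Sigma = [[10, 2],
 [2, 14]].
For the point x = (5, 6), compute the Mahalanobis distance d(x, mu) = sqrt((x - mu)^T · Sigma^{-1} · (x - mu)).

Step 1 — centre the observation: (x - mu) = (2, 0).

Step 2 — invert Sigma. det(Sigma) = 10·14 - (2)² = 136.
  Sigma^{-1} = (1/det) · [[d, -b], [-b, a]] = [[0.1029, -0.0147],
 [-0.0147, 0.0735]].

Step 3 — form the quadratic (x - mu)^T · Sigma^{-1} · (x - mu):
  Sigma^{-1} · (x - mu) = (0.2059, -0.0294).
  (x - mu)^T · [Sigma^{-1} · (x - mu)] = (2)·(0.2059) + (0)·(-0.0294) = 0.4118.

Step 4 — take square root: d = √(0.4118) ≈ 0.6417.

d(x, mu) = √(0.4118) ≈ 0.6417


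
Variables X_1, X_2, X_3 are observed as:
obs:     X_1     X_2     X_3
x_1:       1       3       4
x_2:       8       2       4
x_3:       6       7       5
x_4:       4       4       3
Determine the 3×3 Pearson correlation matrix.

Step 1 — column means:
  mean(X_1) = (1 + 8 + 6 + 4) / 4 = 19/4 = 4.75
  mean(X_2) = (3 + 2 + 7 + 4) / 4 = 16/4 = 4
  mean(X_3) = (4 + 4 + 5 + 3) / 4 = 16/4 = 4

Step 2 — sample variances and covariances s[i,j] = (1/(n-1)) · Σ_k (x_{k,i} - mean_i) · (x_{k,j} - mean_j), with n-1 = 3:
  s[X_1,X_1] = ((-3.75)·(-3.75) + (3.25)·(3.25) + (1.25)·(1.25) + (-0.75)·(-0.75)) / 3 = 26.75/3 = 8.9167
  s[X_1,X_2] = ((-3.75)·(-1) + (3.25)·(-2) + (1.25)·(3) + (-0.75)·(0)) / 3 = 1/3 = 0.3333
  s[X_1,X_3] = ((-3.75)·(0) + (3.25)·(0) + (1.25)·(1) + (-0.75)·(-1)) / 3 = 2/3 = 0.6667
  s[X_2,X_2] = ((-1)·(-1) + (-2)·(-2) + (3)·(3) + (0)·(0)) / 3 = 14/3 = 4.6667
  s[X_2,X_3] = ((-1)·(0) + (-2)·(0) + (3)·(1) + (0)·(-1)) / 3 = 3/3 = 1
  s[X_3,X_3] = ((0)·(0) + (0)·(0) + (1)·(1) + (-1)·(-1)) / 3 = 2/3 = 0.6667
  Sample standard deviations s_i = √(s[i,i]):
  s(X_1) = √(8.9167) = 2.9861
  s(X_2) = √(4.6667) = 2.1602
  s(X_3) = √(0.6667) = 0.8165

Step 3 — r_{ij} = s_{ij} / (s_i · s_j):
  r[X_1,X_1] = 1 (diagonal).
  r[X_1,X_2] = 0.3333 / (2.9861 · 2.1602) = 0.3333 / 6.4507 = 0.0517
  r[X_1,X_3] = 0.6667 / (2.9861 · 0.8165) = 0.6667 / 2.4381 = 0.2734
  r[X_2,X_2] = 1 (diagonal).
  r[X_2,X_3] = 1 / (2.1602 · 0.8165) = 1 / 1.7638 = 0.5669
  r[X_3,X_3] = 1 (diagonal).

R is symmetric with unit diagonal. Assembling:

R = [[1, 0.0517, 0.2734],
 [0.0517, 1, 0.5669],
 [0.2734, 0.5669, 1]]


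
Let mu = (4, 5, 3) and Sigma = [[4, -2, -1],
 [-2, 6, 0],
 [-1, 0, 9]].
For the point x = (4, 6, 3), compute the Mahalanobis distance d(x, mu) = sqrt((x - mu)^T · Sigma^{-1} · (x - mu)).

Step 1 — centre the observation: (x - mu) = (0, 1, 0).

Step 2 — invert Sigma (cofactor / det for 3×3, or solve directly):
  Sigma^{-1} = [[0.3103, 0.1034, 0.0345],
 [0.1034, 0.2011, 0.0115],
 [0.0345, 0.0115, 0.1149]].

Step 3 — form the quadratic (x - mu)^T · Sigma^{-1} · (x - mu):
  Sigma^{-1} · (x - mu) = (0.1034, 0.2011, 0.0115).
  (x - mu)^T · [Sigma^{-1} · (x - mu)] = (0)·(0.1034) + (1)·(0.2011) + (0)·(0.0115) = 0.2011.

Step 4 — take square root: d = √(0.2011) ≈ 0.4485.

d(x, mu) = √(0.2011) ≈ 0.4485


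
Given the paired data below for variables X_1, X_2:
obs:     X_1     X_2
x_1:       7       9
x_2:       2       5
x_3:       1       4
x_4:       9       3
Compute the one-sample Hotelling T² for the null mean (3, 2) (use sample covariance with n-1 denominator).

Step 1 — sample mean vector:
  mean(X_1) = (7 + 2 + 1 + 9) / 4 = 19/4 = 4.75
  mean(X_2) = (9 + 5 + 4 + 3) / 4 = 21/4 = 5.25
  x̄ = (4.75, 5.25),  deviation x̄ - mu_0 = (4.75, 5.25) - (3, 2) = (1.75, 3.25).

Step 2 — sample covariance matrix, S[i,j] = (1/(n-1)) · Σ_k (x_{k,i} - mean_i) · (x_{k,j} - mean_j), divisor n-1 = 3:
  S[X_1,X_1] = ((2.25)·(2.25) + (-2.75)·(-2.75) + (-3.75)·(-3.75) + (4.25)·(4.25)) / 3 = 44.75/3 = 14.9167
  S[X_1,X_2] = ((2.25)·(3.75) + (-2.75)·(-0.25) + (-3.75)·(-1.25) + (4.25)·(-2.25)) / 3 = 4.25/3 = 1.4167
  S[X_2,X_2] = ((3.75)·(3.75) + (-0.25)·(-0.25) + (-1.25)·(-1.25) + (-2.25)·(-2.25)) / 3 = 20.75/3 = 6.9167
  S = [[14.9167, 1.4167],
 [1.4167, 6.9167]].

Step 3 — invert S. det(S) = 14.9167·6.9167 - (1.4167)² = 101.1667.
  S^{-1} = (1/det) · [[d, -b], [-b, a]] = [[0.0684, -0.014],
 [-0.014, 0.1474]].

Step 4 — quadratic form (x̄ - mu_0)^T · S^{-1} · (x̄ - mu_0):
  S^{-1} · (x̄ - mu_0) = (0.0741, 0.4547),
  (x̄ - mu_0)^T · [...] = (1.75)·(0.0741) + (3.25)·(0.4547) = 1.6075.

Step 5 — scale by n: T² = 4 · 1.6075 = 6.43.

T² ≈ 6.43


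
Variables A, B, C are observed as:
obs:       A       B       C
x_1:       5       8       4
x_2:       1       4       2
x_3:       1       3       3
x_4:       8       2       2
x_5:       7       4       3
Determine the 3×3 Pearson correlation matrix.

Step 1 — column means:
  mean(A) = (5 + 1 + 1 + 8 + 7) / 5 = 22/5 = 4.4
  mean(B) = (8 + 4 + 3 + 2 + 4) / 5 = 21/5 = 4.2
  mean(C) = (4 + 2 + 3 + 2 + 3) / 5 = 14/5 = 2.8

Step 2 — sample variances and covariances s[i,j] = (1/(n-1)) · Σ_k (x_{k,i} - mean_i) · (x_{k,j} - mean_j), with n-1 = 4:
  s[A,A] = ((0.6)·(0.6) + (-3.4)·(-3.4) + (-3.4)·(-3.4) + (3.6)·(3.6) + (2.6)·(2.6)) / 4 = 43.2/4 = 10.8
  s[A,B] = ((0.6)·(3.8) + (-3.4)·(-0.2) + (-3.4)·(-1.2) + (3.6)·(-2.2) + (2.6)·(-0.2)) / 4 = -1.4/4 = -0.35
  s[A,C] = ((0.6)·(1.2) + (-3.4)·(-0.8) + (-3.4)·(0.2) + (3.6)·(-0.8) + (2.6)·(0.2)) / 4 = 0.4/4 = 0.1
  s[B,B] = ((3.8)·(3.8) + (-0.2)·(-0.2) + (-1.2)·(-1.2) + (-2.2)·(-2.2) + (-0.2)·(-0.2)) / 4 = 20.8/4 = 5.2
  s[B,C] = ((3.8)·(1.2) + (-0.2)·(-0.8) + (-1.2)·(0.2) + (-2.2)·(-0.8) + (-0.2)·(0.2)) / 4 = 6.2/4 = 1.55
  s[C,C] = ((1.2)·(1.2) + (-0.8)·(-0.8) + (0.2)·(0.2) + (-0.8)·(-0.8) + (0.2)·(0.2)) / 4 = 2.8/4 = 0.7
  Sample standard deviations s_i = √(s[i,i]):
  s(A) = √(10.8) = 3.2863
  s(B) = √(5.2) = 2.2804
  s(C) = √(0.7) = 0.8367

Step 3 — r_{ij} = s_{ij} / (s_i · s_j):
  r[A,A] = 1 (diagonal).
  r[A,B] = -0.35 / (3.2863 · 2.2804) = -0.35 / 7.494 = -0.0467
  r[A,C] = 0.1 / (3.2863 · 0.8367) = 0.1 / 2.7495 = 0.0364
  r[B,B] = 1 (diagonal).
  r[B,C] = 1.55 / (2.2804 · 0.8367) = 1.55 / 1.9079 = 0.8124
  r[C,C] = 1 (diagonal).

R is symmetric with unit diagonal. Assembling:

R = [[1, -0.0467, 0.0364],
 [-0.0467, 1, 0.8124],
 [0.0364, 0.8124, 1]]


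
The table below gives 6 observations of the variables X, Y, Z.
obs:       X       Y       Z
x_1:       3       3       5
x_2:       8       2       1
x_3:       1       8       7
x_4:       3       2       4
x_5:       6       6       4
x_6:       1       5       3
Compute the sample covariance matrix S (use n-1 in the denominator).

Step 1 — column means:
  mean(X) = (3 + 8 + 1 + 3 + 6 + 1) / 6 = 22/6 = 3.6667
  mean(Y) = (3 + 2 + 8 + 2 + 6 + 5) / 6 = 26/6 = 4.3333
  mean(Z) = (5 + 1 + 7 + 4 + 4 + 3) / 6 = 24/6 = 4

Step 2 — sample covariance S[i,j] = (1/(n-1)) · Σ_k (x_{k,i} - mean_i) · (x_{k,j} - mean_j), with n-1 = 5.
  S[X,X] = ((-0.6667)·(-0.6667) + (4.3333)·(4.3333) + (-2.6667)·(-2.6667) + (-0.6667)·(-0.6667) + (2.3333)·(2.3333) + (-2.6667)·(-2.6667)) / 5 = 39.3333/5 = 7.8667
  S[X,Y] = ((-0.6667)·(-1.3333) + (4.3333)·(-2.3333) + (-2.6667)·(3.6667) + (-0.6667)·(-2.3333) + (2.3333)·(1.6667) + (-2.6667)·(0.6667)) / 5 = -15.3333/5 = -3.0667
  S[X,Z] = ((-0.6667)·(1) + (4.3333)·(-3) + (-2.6667)·(3) + (-0.6667)·(0) + (2.3333)·(0) + (-2.6667)·(-1)) / 5 = -19/5 = -3.8
  S[Y,Y] = ((-1.3333)·(-1.3333) + (-2.3333)·(-2.3333) + (3.6667)·(3.6667) + (-2.3333)·(-2.3333) + (1.6667)·(1.6667) + (0.6667)·(0.6667)) / 5 = 29.3333/5 = 5.8667
  S[Y,Z] = ((-1.3333)·(1) + (-2.3333)·(-3) + (3.6667)·(3) + (-2.3333)·(0) + (1.6667)·(0) + (0.6667)·(-1)) / 5 = 16/5 = 3.2
  S[Z,Z] = ((1)·(1) + (-3)·(-3) + (3)·(3) + (0)·(0) + (0)·(0) + (-1)·(-1)) / 5 = 20/5 = 4

S is symmetric (S[j,i] = S[i,j]). Assembling:

S = [[7.8667, -3.0667, -3.8],
 [-3.0667, 5.8667, 3.2],
 [-3.8, 3.2, 4]]


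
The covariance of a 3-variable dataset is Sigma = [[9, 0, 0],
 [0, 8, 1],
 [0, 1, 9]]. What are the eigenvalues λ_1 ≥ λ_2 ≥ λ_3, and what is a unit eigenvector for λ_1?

Step 1 — characteristic polynomial p(λ) = det(λI - Sigma) = λ³ - tr·λ² + c_1·λ - det, where tr = trace, c_1 = sum of the principal 2×2 minors, det = det(Sigma):
  tr = 9 + 8 + 9 = 26,
  c_1 = (9·8 - (0)²) + (9·9 - (0)²) + (8·9 - (1)²) = 72 + 81 + 71 = 224,
  det = 9·(8·9 - (1)²) - (0)·((0)·9 - (1)·(0)) + (0)·((0)·(1) - 8·(0)) = 9·(71) - (0)·(0) + (0)·(0) = 639.
  So p(λ) = λ³ - 26λ² + 224λ - 639.
Step 2 — look for an integer root (rational root theorem: any rational root is an integer divisor of 639). Testing λ = 9:
  p(9) = 729 - 2106 + 2016 - 639 = 0  ✓
  Dividing out (λ - 9): p(λ) = (λ - 9)(λ² - 17λ + 71).
Step 3 — remaining eigenvalues from the quadratic λ² - 17λ + 71 = 0:
  Δ = 17² - 4·71 = 289 - 284 = 5,  λ = (17 ± √5)/2 = (17 ± 2.2361)/2 ≈ 9.618 or 7.382.
  Sorted: λ_1 = 9.618,  λ_2 = 9,  λ_3 = 7.382  (check: sum = 26 = tr ✓).

Step 4 — unit eigenvector for λ_1 ≈ 9.618: v spans the null space of (Sigma - λ_1 I), whose rows are
  r_1 = (-0.618, 0, 0),  r_2 = (0, -1.618, 1),  r_3 = (0, 1, -0.618).
  v is orthogonal to every row, so take v ∝ r_1 × r_2 = ((0)·(1) - (0)·(-1.618), (0)·(0) - (-0.618)·(1), (-0.618)·(-1.618) - (0)·(0)) ≈ (0, 0.618, 1).
  Let u = (0, 0.618, 1).
  ||u|| = √((0)² + (0.618)² + (1)²) = √(1.382) ≈ 1.1756,  v_1 = u/||u|| ≈ (0, 0.5257, 0.8507) (||v_1|| = 1).

λ_1 = 9.618,  λ_2 = 9,  λ_3 = 7.382;  v_1 ≈ (0, 0.5257, 0.8507)


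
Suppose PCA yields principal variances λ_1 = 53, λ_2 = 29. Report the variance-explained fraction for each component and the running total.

Step 1 — total variance = trace(Sigma) = Σ λ_i = 53 + 29 = 82.

Step 2 — fraction explained by component i = λ_i / Σ λ:
  PC1: 53/82 = 0.6463
  PC2: 29/82 = 0.3537

Step 3 — cumulative fraction after k components = (λ_1 + ... + λ_k) / Σ λ:
  k = 1: 53/82 = 0.6463
  k = 2: (53 + 29)/82 = 82/82 = 1

Summary (fraction, with percent):

explained: PC1 0.6463 (64.63%), PC2 0.3537 (35.37%);  cumulative: 0.6463, 1


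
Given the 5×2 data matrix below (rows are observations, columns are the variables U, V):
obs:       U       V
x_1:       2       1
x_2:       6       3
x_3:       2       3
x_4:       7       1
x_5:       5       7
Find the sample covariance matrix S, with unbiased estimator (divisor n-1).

Step 1 — column means:
  mean(U) = (2 + 6 + 2 + 7 + 5) / 5 = 22/5 = 4.4
  mean(V) = (1 + 3 + 3 + 1 + 7) / 5 = 15/5 = 3

Step 2 — sample covariance S[i,j] = (1/(n-1)) · Σ_k (x_{k,i} - mean_i) · (x_{k,j} - mean_j), with n-1 = 4.
  S[U,U] = ((-2.4)·(-2.4) + (1.6)·(1.6) + (-2.4)·(-2.4) + (2.6)·(2.6) + (0.6)·(0.6)) / 4 = 21.2/4 = 5.3
  S[U,V] = ((-2.4)·(-2) + (1.6)·(0) + (-2.4)·(0) + (2.6)·(-2) + (0.6)·(4)) / 4 = 2/4 = 0.5
  S[V,V] = ((-2)·(-2) + (0)·(0) + (0)·(0) + (-2)·(-2) + (4)·(4)) / 4 = 24/4 = 6

S is symmetric (S[j,i] = S[i,j]). Assembling:

S = [[5.3, 0.5],
 [0.5, 6]]


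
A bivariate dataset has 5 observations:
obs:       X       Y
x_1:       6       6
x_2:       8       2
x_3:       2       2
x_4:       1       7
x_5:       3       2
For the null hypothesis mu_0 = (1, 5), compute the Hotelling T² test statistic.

Step 1 — sample mean vector:
  mean(X) = (6 + 8 + 2 + 1 + 3) / 5 = 20/5 = 4
  mean(Y) = (6 + 2 + 2 + 7 + 2) / 5 = 19/5 = 3.8
  x̄ = (4, 3.8),  deviation x̄ - mu_0 = (4, 3.8) - (1, 5) = (3, -1.2).

Step 2 — sample covariance matrix, S[i,j] = (1/(n-1)) · Σ_k (x_{k,i} - mean_i) · (x_{k,j} - mean_j), divisor n-1 = 4:
  S[X,X] = ((2)·(2) + (4)·(4) + (-2)·(-2) + (-3)·(-3) + (-1)·(-1)) / 4 = 34/4 = 8.5
  S[X,Y] = ((2)·(2.2) + (4)·(-1.8) + (-2)·(-1.8) + (-3)·(3.2) + (-1)·(-1.8)) / 4 = -7/4 = -1.75
  S[Y,Y] = ((2.2)·(2.2) + (-1.8)·(-1.8) + (-1.8)·(-1.8) + (3.2)·(3.2) + (-1.8)·(-1.8)) / 4 = 24.8/4 = 6.2
  S = [[8.5, -1.75],
 [-1.75, 6.2]].

Step 3 — invert S. det(S) = 8.5·6.2 - (-1.75)² = 49.6375.
  S^{-1} = (1/det) · [[d, -b], [-b, a]] = [[0.1249, 0.0353],
 [0.0353, 0.1712]].

Step 4 — quadratic form (x̄ - mu_0)^T · S^{-1} · (x̄ - mu_0):
  S^{-1} · (x̄ - mu_0) = (0.3324, -0.0997),
  (x̄ - mu_0)^T · [...] = (3)·(0.3324) + (-1.2)·(-0.0997) = 1.1169.

Step 5 — scale by n: T² = 5 · 1.1169 = 5.5845.

T² ≈ 5.5845


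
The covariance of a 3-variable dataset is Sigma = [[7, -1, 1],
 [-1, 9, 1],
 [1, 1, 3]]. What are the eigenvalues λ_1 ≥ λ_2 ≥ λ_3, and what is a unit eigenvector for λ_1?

Step 1 — characteristic polynomial p(λ) = det(λI - Sigma) = λ³ - tr·λ² + c_1·λ - det, where tr = trace, c_1 = sum of the principal 2×2 minors, det = det(Sigma):
  tr = 7 + 9 + 3 = 19,
  c_1 = (7·9 - (-1)²) + (7·3 - (1)²) + (9·3 - (1)²) = 62 + 20 + 26 = 108,
  det = 7·(9·3 - (1)²) - (-1)·((-1)·3 - (1)·(1)) + (1)·((-1)·(1) - 9·(1)) = 7·(26) - (-1)·(-4) + (1)·(-10) = 168.
  So p(λ) = λ³ - 19λ² + 108λ - 168.
Step 2 — look for an integer root (rational root theorem: any rational root is an integer divisor of 168). Testing λ = 7:
  p(7) = 343 - 931 + 756 - 168 = 0  ✓
  Dividing out (λ - 7): p(λ) = (λ - 7)(λ² - 12λ + 24).
Step 3 — remaining eigenvalues from the quadratic λ² - 12λ + 24 = 0:
  Δ = 12² - 4·24 = 144 - 96 = 48,  λ = (12 ± √48)/2 = (12 ± 6.9282)/2 ≈ 9.4641 or 2.5359.
  Sorted: λ_1 = 9.4641,  λ_2 = 7,  λ_3 = 2.5359  (check: sum = 19 = tr ✓).

Step 4 — unit eigenvector for λ_1 ≈ 9.4641: v spans the null space of (Sigma - λ_1 I), whose rows are
  r_1 = (-2.4641, -1, 1),  r_2 = (-1, -0.4641, 1),  r_3 = (1, 1, -6.4641).
  v is orthogonal to every row, so take v ∝ r_1 × r_3 = ((-1)·(-6.4641) - (1)·(1), (1)·(1) - (-2.4641)·(-6.4641), (-2.4641)·(1) - (-1)·(1)) ≈ (5.4641, -14.9282, -1.4641).
  Let u = (5.4641, -14.9282, -1.4641).
  ||u|| = √((5.4641)² + (-14.9282)² + (-1.4641)²) = √(254.8513) ≈ 15.9641,  v_1 = u/||u|| ≈ (0.3423, -0.9351, -0.0917) (||v_1|| = 1).

λ_1 = 9.4641,  λ_2 = 7,  λ_3 = 2.5359;  v_1 ≈ (0.3423, -0.9351, -0.0917)


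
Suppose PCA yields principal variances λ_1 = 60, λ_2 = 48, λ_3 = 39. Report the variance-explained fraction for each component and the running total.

Step 1 — total variance = trace(Sigma) = Σ λ_i = 60 + 48 + 39 = 147.

Step 2 — fraction explained by component i = λ_i / Σ λ:
  PC1: 60/147 = 0.4082
  PC2: 48/147 = 0.3265
  PC3: 39/147 = 0.2653

Step 3 — cumulative fraction after k components = (λ_1 + ... + λ_k) / Σ λ:
  k = 1: 60/147 = 0.4082
  k = 2: (60 + 48)/147 = 108/147 = 0.7347
  k = 3: (60 + 48 + 39)/147 = 147/147 = 1

Summary (fraction, with percent):

explained: PC1 0.4082 (40.82%), PC2 0.3265 (32.65%), PC3 0.2653 (26.53%);  cumulative: 0.4082, 0.7347, 1
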